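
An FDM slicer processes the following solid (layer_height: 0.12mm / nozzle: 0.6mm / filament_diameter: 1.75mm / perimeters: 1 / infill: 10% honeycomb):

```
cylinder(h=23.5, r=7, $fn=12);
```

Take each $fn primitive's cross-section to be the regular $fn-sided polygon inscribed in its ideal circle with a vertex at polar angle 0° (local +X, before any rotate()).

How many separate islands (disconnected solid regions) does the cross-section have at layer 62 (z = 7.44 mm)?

1

At z = 7.44 mm: the r=7 cylinder contributes a regular 12-gon of circumradius 7. Overall, the cross-section is a single solid region. Island count = 1.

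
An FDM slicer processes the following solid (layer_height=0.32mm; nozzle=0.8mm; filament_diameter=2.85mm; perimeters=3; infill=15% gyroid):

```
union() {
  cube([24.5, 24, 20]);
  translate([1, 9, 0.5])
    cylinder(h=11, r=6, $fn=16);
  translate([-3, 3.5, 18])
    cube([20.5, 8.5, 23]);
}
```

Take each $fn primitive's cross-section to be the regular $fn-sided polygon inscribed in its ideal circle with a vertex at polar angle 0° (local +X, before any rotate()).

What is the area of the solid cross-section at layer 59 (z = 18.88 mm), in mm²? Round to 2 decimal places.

613.50 mm²

At z = 18.88 mm: the 24.5×24 cube contributes its full rectangle (area 588.00 mm²); the cylinder at (1, 9) does not reach this height (z outside [0.5, 11.5]); the 20.5×8.5 cube at (-3, 3.5) contributes its full rectangle (area 174.25 mm²); Combining (union): the regions partially overlap — summed areas 762.25 mm² minus the doubly-counted overlap 148.75 mm² gives 613.50 mm² — area = 613.50 mm². Overall, the cross-section is a single solid region. Net area = 613.50 mm².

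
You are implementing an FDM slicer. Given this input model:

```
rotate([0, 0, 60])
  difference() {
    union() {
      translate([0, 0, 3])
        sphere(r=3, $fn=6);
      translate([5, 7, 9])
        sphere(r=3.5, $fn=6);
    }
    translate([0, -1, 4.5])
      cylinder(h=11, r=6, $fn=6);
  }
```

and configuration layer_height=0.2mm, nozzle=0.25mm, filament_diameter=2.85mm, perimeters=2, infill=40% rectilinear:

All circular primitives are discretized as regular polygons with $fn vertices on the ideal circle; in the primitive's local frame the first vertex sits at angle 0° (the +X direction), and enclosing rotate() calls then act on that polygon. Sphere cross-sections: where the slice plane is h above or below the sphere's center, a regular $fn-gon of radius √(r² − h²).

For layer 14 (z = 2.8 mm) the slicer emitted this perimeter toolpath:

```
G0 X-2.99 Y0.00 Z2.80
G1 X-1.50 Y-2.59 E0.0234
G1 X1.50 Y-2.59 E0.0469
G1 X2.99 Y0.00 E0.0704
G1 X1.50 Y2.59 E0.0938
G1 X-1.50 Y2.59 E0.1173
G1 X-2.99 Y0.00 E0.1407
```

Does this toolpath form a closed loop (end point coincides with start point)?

Start point (G0): (-2.99, 0.00). End point (last G1): the path returns to the start — closed.

yes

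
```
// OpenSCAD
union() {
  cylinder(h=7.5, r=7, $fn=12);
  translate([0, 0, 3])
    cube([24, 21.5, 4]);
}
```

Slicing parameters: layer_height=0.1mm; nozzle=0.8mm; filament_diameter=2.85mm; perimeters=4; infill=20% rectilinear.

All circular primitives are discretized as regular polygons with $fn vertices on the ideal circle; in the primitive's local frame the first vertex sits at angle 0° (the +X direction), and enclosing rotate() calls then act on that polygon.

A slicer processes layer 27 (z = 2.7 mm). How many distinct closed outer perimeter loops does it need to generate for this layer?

At z = 2.7 mm: the cylinder: section is a regular 12-gon, circumradius r=7; the cube does not reach this height (z outside [3, 7]); Combining (union): only the r=7 cylinder is present, so the union is just that shape — 1 connected region. The result has 1 disconnected region.

1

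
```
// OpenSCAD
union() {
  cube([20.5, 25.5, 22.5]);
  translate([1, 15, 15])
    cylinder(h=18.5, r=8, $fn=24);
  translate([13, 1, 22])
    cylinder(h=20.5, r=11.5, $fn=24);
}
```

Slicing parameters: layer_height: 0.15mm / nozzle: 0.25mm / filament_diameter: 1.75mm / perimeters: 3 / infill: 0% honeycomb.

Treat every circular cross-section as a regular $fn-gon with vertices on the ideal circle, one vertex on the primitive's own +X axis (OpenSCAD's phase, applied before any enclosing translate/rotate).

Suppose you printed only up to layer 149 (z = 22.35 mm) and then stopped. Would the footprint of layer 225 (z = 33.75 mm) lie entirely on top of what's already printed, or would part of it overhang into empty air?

Compare the two slices. At z = 22.35: the 20.5×25.5 cube contributes its full rectangle (area 522.75 mm²); the cylinder at (1, 15): section is a regular 24-gon, circumradius r=8 (area = (24/2)·8.000²·sin(360°/24) = 198.77 mm²); the r=11.5 cylinder at (13, 1) contributes a regular 24-gon of circumradius 11.5 (area = (24/2)·11.500²·sin(360°/24) = 410.75 mm²); Merging all regions: the regions partially overlap — summed areas 1132.27 mm² minus the doubly-counted overlap 315.99 mm² gives 816.28 mm² — area = 816.28 mm². At z = 33.75: the cube does not reach this height (z outside [0, 22.5]); the cylinder at (1, 15) does not reach this height (z outside [15, 33.5]); the cylinder at (13, 1): section is a regular 24-gon, circumradius r=11.5 (area = (24/2)·11.500²·sin(360°/24) = 410.75 mm²); Combining (union): only the r=11.5 cylinder at (13, 1) is present, so the union is just that shape — area = 410.75 mm². Checking containment: the cross-section at z = 33.75 is a subset of the cross-section at z = 22.35.

entirely on top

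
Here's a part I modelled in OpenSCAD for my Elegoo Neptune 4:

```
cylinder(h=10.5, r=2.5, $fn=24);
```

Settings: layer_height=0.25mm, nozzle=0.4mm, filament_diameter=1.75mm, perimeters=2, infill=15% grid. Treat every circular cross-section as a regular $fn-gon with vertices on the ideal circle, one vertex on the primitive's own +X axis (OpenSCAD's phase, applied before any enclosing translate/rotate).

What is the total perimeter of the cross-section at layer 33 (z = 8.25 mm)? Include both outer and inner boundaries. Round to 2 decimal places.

15.66 mm

At z = 8.25 mm: the r=2.5 cylinder contributes a regular 24-gon of circumradius 2.5 (perimeter = 2·24·2.500·sin(180°/24) = 15.66 mm). Overall, the cross-section is a single solid region. Total boundary length (outer) = 15.66 mm.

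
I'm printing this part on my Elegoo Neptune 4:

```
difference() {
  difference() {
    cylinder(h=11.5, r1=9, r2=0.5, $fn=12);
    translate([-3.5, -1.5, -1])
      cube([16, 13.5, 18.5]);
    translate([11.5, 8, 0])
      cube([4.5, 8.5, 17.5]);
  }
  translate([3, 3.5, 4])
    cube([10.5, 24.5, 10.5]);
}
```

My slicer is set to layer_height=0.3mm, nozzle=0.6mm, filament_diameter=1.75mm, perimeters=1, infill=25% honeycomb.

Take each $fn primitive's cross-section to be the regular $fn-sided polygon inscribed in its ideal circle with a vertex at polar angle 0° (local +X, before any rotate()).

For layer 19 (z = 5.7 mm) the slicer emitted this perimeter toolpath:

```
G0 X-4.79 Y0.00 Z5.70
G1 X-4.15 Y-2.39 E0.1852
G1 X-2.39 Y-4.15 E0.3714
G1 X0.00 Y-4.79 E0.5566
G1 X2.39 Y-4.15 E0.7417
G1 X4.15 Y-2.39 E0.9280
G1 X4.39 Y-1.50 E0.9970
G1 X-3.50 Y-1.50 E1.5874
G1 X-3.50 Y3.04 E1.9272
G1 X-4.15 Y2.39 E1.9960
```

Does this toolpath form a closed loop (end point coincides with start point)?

no

Start point (G0): (-4.79, 0.00). End point (last G1): the path does not return to the start — open.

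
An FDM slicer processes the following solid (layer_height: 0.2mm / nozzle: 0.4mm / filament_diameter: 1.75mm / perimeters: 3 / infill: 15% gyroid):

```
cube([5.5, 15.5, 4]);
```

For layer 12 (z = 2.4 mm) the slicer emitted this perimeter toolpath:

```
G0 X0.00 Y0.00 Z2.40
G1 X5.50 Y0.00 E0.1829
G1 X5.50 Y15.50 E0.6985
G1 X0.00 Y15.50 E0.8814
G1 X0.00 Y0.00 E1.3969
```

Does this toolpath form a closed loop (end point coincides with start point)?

Start point (G0): (0.00, 0.00). End point (last G1): the path returns to the start — closed.

yes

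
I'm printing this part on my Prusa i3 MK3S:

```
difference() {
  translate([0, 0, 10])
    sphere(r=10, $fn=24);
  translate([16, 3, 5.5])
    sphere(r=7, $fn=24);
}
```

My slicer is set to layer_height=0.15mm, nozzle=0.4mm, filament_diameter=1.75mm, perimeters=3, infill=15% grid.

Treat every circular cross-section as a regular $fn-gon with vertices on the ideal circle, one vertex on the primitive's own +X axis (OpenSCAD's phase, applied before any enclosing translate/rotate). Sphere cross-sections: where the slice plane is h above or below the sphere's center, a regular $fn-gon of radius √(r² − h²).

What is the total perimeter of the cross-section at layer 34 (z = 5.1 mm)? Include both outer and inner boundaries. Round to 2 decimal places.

At z = 5.1 mm: the sphere: section is a regular 24-gon, circumradius = √(r²−h²) = √(10²−4.9²) = 8.717 (perimeter = 2·24·8.717·sin(180°/24) = 54.62 mm); the sphere at (16, 3): section is a regular 24-gon, circumradius = √(r²−h²) = √(7²−0.4²) = 6.989 (perimeter = 2·24·6.989·sin(180°/24) = 43.79 mm); After the difference (first − rest): starting from the r=10 sphere, the r=7 sphere at (16, 3) misses the remaining region (no effect) — boundary = 54.62 mm. Overall, the cross-section is a single solid region. Total boundary length (outer) = 54.62 mm.

54.62 mm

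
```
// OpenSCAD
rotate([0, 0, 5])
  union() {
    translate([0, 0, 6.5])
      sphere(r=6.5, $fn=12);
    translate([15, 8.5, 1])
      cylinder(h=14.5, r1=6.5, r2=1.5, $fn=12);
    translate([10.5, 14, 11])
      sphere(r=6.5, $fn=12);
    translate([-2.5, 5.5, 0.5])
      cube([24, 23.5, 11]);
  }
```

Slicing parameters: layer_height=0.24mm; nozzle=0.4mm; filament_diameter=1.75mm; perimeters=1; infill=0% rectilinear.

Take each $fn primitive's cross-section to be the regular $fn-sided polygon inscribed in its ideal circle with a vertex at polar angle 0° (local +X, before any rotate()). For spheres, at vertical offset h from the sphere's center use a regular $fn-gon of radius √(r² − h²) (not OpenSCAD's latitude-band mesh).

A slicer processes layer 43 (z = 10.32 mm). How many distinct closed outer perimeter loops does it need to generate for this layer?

2

At z = 10.32 mm: the sphere: section is a regular 12-gon, circumradius = √(r²−h²) = √(6.5²−3.82²) = 5.259; the cone at (15, 8.5) (r1=6.5→r2=1.5) has section circumradius 3.286 here — a regular 12-gon; the r=6.5 sphere at (10.5, 14) slices to a regular 12-gon of circumradius 6.464 (√(r²−h²) with h=0.68 from center); the 24×23.5 cube at (-2.5, 5.5) contributes its full rectangle; Merging all regions: the regions partially overlap (shared area 157.45 mm²), so overlapping operands fuse into one piece — 2 connected regions; (rotated 5° about Z; rotation is an isometry so areas/perimeters/island counts are preserved). The result has 2 disconnected regions.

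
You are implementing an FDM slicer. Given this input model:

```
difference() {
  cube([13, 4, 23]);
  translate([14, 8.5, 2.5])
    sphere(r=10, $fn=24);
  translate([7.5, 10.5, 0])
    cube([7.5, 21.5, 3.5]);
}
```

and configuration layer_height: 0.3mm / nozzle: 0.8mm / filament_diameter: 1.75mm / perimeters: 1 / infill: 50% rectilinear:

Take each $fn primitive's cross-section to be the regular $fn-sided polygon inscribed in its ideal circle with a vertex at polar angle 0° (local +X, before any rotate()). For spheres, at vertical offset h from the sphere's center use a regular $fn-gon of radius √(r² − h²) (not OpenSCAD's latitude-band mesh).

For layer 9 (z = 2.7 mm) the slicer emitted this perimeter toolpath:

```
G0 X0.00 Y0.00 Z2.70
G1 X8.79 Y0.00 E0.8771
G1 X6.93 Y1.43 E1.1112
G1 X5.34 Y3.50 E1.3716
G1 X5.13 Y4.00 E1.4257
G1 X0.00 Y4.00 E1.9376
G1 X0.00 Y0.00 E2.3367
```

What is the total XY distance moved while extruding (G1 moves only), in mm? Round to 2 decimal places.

Sum the Euclidean lengths of each G1 segment: total = 23.42 mm.

23.42 mm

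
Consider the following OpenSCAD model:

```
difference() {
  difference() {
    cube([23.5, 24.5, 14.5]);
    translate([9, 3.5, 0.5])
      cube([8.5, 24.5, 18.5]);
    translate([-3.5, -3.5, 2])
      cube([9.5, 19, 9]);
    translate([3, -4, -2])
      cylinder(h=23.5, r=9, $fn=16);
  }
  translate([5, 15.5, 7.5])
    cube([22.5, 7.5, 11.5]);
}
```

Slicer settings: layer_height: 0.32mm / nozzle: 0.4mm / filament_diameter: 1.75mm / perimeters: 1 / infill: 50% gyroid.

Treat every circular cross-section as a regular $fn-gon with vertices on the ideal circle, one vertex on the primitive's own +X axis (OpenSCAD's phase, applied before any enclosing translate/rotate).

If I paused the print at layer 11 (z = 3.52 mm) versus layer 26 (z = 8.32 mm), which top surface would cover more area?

Layer 11 (z = 3.52): the cube is present — its section is the full 23.5×24.5 rectangle (area 575.75 mm²); the 8.5×24.5 cube at (9, 3.5) contributes its full rectangle (area 208.25 mm²); the cube at (-3.5, -3.5) is present — its section is the full 9.5×19 rectangle (area 180.50 mm²); the cylinder at (3, -4): section is a regular 16-gon, circumradius r=9 (area = (16/2)·9.000²·sin(360°/16) = 247.98 mm²); Subtracting the remaining from the first: starting from the 23.5×24.5 cube (575.75 mm²), the 8.5×24.5 cube at (9, 3.5) partially overlaps it — only the 178.50 mm² overlap (of its 208.25 mm²) is removed, clipping the outline; the 9.5×19 cube at (-3.5, -3.5) partially overlaps it — only the 93.00 mm² overlap (of its 180.50 mm²) is removed, clipping the outline; the r=9 cylinder at (3, -4) partially overlaps it — only the 13.55 mm² overlap (of its 247.98 mm²) is removed, clipping the outline — area = 290.70 mm²; the cube at (5, 15.5) does not reach this height (z outside [7.5, 19]); After the difference (first − rest): none of the subtracted shapes is present at this height, so that combined region is unchanged — area = 290.70 mm². So its area = 290.70 mm². Layer 26 (z = 8.32): the 23.5×24.5 cube contributes its full rectangle (area 575.75 mm²); the cube at (9, 3.5) (footprint 8.5×24.5) is included at this height (area 208.25 mm²); the cube at (-3.5, -3.5) (footprint 9.5×19) is included at this height (area 180.50 mm²); the cylinder at (3, -4): section is a regular 16-gon, circumradius r=9 (area = (16/2)·9.000²·sin(360°/16) = 247.98 mm²); After the difference (first − rest): starting from the 23.5×24.5 cube (575.75 mm²), the 8.5×24.5 cube at (9, 3.5) partially overlaps it — only the 178.50 mm² overlap (of its 208.25 mm²) is removed, clipping the outline; the 9.5×19 cube at (-3.5, -3.5) partially overlaps it — only the 93.00 mm² overlap (of its 180.50 mm²) is removed, clipping the outline; the r=9 cylinder at (3, -4) partially overlaps it — only the 13.55 mm² overlap (of its 247.98 mm²) is removed, clipping the outline — area = 290.70 mm²; the 22.5×7.5 cube at (5, 15.5) contributes its full rectangle (area 168.75 mm²); Taking the first minus the rest: starting from that combined region (290.70 mm²), the 22.5×7.5 cube at (5, 15.5) partially overlaps it — only the 75.00 mm² overlap (of its 168.75 mm²) is removed, clipping the outline — area = 215.70 mm². So its area = 215.70 mm². Layer 11 is larger (290.70 vs 215.70 mm²).

layer 11 (z = 3.52 mm)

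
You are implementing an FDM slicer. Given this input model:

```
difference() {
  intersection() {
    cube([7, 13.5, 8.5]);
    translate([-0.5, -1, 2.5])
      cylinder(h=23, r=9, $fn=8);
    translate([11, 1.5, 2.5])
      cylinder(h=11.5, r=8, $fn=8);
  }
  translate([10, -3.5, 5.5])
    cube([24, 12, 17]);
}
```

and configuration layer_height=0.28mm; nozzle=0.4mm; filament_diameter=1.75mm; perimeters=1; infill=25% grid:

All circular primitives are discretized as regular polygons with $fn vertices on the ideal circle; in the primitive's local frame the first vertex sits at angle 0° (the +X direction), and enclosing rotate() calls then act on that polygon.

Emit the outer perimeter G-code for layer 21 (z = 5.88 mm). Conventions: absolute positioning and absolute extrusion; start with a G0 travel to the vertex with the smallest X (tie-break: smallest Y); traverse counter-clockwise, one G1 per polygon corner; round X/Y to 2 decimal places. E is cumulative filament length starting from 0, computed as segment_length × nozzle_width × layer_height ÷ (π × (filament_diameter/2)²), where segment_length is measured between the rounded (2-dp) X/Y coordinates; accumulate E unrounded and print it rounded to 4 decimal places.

At z = 5.88 mm: the cube is present — its section is the full 7×13.5 rectangle; the cylinder at (-0.5, -1): section is a regular 8-gon, circumradius r=9; the cylinder at (11, 1.5): section is a regular 8-gon, circumradius r=8; Keeping only the common overlap: the r=9 cylinder at (-0.5, -1) partially overlaps the 7×13.5 cube; clipping to the common part keeps 43.11 mm²; the r=8 cylinder at (11, 1.5) partially overlaps the running intersection; clipping to the common part keeps 16.62 mm² — 1 connected region; the 24×12 cube at (10, -3.5) contributes its full rectangle; Subtracting the remaining from the first: starting from that combined region, the 24×12 cube at (10, -3.5) misses the remaining region (no effect) — 1 connected region. The outline is a single polygon with 6 vertices. Extrusion per mm of travel: 0.4 × 0.28 / (π × 0.875²) = 0.046564. Accumulating E over each segment gives final E = 0.7645.

G0 X3.00 Y1.50 Z5.88
G1 X3.62 Y0.00 E0.0756
G1 X7.00 Y0.00 E0.2330
G1 X7.00 Y2.62 E0.3550
G1 X5.86 Y5.36 E0.4932
G1 X4.79 Y5.81 E0.5472
G1 X3.00 Y1.50 E0.7645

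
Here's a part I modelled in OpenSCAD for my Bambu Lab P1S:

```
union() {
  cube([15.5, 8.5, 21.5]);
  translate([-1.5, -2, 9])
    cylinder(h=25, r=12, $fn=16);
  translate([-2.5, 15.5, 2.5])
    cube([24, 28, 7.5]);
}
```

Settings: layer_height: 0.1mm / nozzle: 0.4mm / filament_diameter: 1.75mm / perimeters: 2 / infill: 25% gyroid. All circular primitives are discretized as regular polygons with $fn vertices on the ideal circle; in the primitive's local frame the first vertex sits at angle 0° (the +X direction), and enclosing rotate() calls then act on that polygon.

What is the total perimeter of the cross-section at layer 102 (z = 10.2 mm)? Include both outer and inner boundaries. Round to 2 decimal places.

At z = 10.2 mm: the cube (footprint 15.5×8.5) is included at this height (perimeter 48.00 mm); the r=12 cylinder at (-1.5, -2) gives a regular 16-gon of circumradius 12 (constant along its height) (perimeter = 2·16·12.000·sin(180°/16) = 74.91 mm); the cube at (-2.5, 15.5) is not intersected at this z (z outside [2.5, 10]); Taking the union: the regions partially overlap (shared area 68.81 mm²), so the edge portions inside another operand are dropped and the merged outline is re-measured after clipping — boundary = 89.39 mm. Overall, the cross-section is a single solid region. Total boundary length (outer) = 89.39 mm.

89.39 mm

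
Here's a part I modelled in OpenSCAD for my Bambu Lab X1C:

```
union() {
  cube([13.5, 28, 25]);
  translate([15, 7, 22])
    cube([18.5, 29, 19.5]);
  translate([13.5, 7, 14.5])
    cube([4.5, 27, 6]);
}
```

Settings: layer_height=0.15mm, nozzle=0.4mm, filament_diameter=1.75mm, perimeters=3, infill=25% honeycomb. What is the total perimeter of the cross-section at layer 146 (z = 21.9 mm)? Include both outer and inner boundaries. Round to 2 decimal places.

At z = 21.9 mm: the cube (footprint 13.5×28) is included at this height (perimeter 83.00 mm); the cube at (15, 7) is not intersected at this z (z outside [22, 41.5]); the cube at (13.5, 7) does not reach this height (z outside [14.5, 20.5]); Merging all regions: only the 13.5×28 cube is present, so the union is just that shape — boundary = 83.00 mm. Overall, the cross-section is a single solid region. Total boundary length (outer) = 83.00 mm.

83.00 mm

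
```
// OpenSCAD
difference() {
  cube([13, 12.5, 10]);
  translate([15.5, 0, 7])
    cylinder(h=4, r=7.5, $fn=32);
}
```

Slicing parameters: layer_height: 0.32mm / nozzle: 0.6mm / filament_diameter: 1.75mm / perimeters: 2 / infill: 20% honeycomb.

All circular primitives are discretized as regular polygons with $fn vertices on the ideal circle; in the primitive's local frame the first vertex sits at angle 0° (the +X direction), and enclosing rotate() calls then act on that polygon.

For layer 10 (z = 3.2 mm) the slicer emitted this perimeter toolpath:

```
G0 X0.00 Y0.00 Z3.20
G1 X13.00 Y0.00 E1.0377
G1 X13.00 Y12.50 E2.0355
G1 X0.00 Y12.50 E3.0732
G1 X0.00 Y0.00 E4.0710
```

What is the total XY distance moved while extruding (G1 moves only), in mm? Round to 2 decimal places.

51.00 mm

Sum the Euclidean lengths of each G1 segment: total = 51.00 mm.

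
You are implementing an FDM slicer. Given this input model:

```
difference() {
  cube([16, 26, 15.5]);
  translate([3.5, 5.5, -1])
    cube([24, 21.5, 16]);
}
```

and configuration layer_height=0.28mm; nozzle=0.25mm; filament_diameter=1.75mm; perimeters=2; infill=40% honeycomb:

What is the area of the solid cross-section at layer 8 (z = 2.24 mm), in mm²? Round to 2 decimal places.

159.75 mm²

At z = 2.24 mm: the cube is present — its section is the full 16×26 rectangle (area 416.00 mm²); the cube at (3.5, 5.5) (footprint 24×21.5) is included at this height (area 516.00 mm²); Subtracting the remaining from the first: starting from the 16×26 cube (416.00 mm²), the 24×21.5 cube at (3.5, 5.5) partially overlaps it — only the 256.25 mm² overlap (of its 516.00 mm²) is removed, clipping the outline — area = 159.75 mm². Overall, the cross-section is a single solid region. Net area = 159.75 mm².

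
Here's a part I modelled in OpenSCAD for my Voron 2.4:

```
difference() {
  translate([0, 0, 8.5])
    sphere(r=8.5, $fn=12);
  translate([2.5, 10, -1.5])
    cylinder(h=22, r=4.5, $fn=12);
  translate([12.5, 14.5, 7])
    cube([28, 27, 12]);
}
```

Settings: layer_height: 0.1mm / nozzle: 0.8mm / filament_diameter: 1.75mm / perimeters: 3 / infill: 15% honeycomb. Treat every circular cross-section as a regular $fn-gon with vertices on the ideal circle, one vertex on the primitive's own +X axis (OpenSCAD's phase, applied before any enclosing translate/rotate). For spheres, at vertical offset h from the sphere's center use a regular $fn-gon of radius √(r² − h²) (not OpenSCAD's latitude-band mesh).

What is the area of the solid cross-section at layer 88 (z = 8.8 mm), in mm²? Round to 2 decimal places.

205.00 mm²

At z = 8.8 mm: the sphere: section is a regular 12-gon, circumradius = √(r²−h²) = √(8.5²−0.3²) = 8.495 (area = (12/2)·8.495²·sin(360°/12) = 216.48 mm²); the r=4.5 cylinder at (2.5, 10) gives a regular 12-gon of circumradius 4.5 (constant along its height) (area = (12/2)·4.500²·sin(360°/12) = 60.75 mm²); the 28×27 cube at (12.5, 14.5) contributes its full rectangle (area 756.00 mm²); Subtracting the remaining from the first: starting from the r=8.5 sphere (216.48 mm²), the r=4.5 cylinder at (2.5, 10) partially overlaps it — only the 11.48 mm² overlap (of its 60.75 mm²) is removed, clipping the outline; the 28×27 cube at (12.5, 14.5) misses the remaining region (no effect) — area = 205.00 mm². Overall, the cross-section is a single solid region. Net area = 205.00 mm².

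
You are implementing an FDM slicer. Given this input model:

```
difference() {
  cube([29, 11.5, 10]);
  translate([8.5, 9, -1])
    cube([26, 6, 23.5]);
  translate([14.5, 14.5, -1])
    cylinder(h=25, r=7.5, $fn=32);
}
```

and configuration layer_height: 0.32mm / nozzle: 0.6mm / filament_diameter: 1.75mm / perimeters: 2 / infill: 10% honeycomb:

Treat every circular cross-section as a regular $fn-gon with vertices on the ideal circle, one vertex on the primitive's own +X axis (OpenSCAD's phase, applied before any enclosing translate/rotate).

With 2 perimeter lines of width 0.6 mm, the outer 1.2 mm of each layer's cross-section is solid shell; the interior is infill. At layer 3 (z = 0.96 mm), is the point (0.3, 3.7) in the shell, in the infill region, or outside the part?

At z = 0.96 mm: the 29×11.5 cube contributes its full rectangle; the 26×6 cube at (8.5, 9) contributes its full rectangle; the r=7.5 cylinder at (14.5, 14.5) contributes a regular 32-gon of circumradius 7.5; Subtracting the remaining from the first: starting from the 29×11.5 cube, the 26×6 cube at (8.5, 9) partially overlaps it — only the 51.25 mm² overlap (of its 156.00 mm²) is removed, clipping the outline; the r=7.5 cylinder at (14.5, 14.5) partially overlaps it — only the 14.40 mm² overlap (of its 175.58 mm²) is removed, clipping the outline — 1 connected region. Overall, the cross-section is a single solid region. The nearest boundary edge runs (0.00, 0.00)→(0.00, 11.50); distance from the point to it = 0.30 mm. The point is inside the cross-section, 0.30 mm from the nearest boundary — within the 1.2 mm shell band (2 × 0.6).

shell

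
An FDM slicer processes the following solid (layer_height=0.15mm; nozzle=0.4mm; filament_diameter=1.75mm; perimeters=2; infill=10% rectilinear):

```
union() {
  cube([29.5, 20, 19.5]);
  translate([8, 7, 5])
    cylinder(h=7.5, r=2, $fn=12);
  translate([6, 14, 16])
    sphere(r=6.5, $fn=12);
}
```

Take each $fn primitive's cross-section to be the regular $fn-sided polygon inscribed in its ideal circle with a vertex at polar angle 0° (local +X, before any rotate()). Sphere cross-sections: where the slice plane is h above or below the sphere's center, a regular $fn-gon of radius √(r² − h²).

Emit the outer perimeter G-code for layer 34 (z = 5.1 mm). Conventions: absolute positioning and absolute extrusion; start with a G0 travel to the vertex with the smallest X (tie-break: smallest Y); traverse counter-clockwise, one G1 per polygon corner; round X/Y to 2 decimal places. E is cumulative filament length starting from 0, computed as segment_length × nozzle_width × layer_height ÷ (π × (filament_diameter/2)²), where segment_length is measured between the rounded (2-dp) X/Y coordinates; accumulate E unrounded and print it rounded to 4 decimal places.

G0 X0.00 Y0.00 Z5.10
G1 X29.50 Y0.00 E0.7359
G1 X29.50 Y20.00 E1.2348
G1 X0.00 Y20.00 E1.9707
G1 X0.00 Y0.00 E2.4696

At z = 5.1 mm: the cube is present — its section is the full 29.5×20 rectangle; the cylinder at (8, 7): section is a regular 12-gon, circumradius r=2; the sphere at (6, 14) is absent (|z−center|=10.900 > r=6.5); Combining (union): the r=2 cylinder at (8, 7) lies entirely inside the 29.5×20 cube, so the union is just the 29.5×20 cube — 1 connected region. The outline is a single polygon with 4 vertices. Extrusion per mm of travel: 0.4 × 0.15 / (π × 0.875²) = 0.024945. Accumulating E over each segment gives final E = 2.4696.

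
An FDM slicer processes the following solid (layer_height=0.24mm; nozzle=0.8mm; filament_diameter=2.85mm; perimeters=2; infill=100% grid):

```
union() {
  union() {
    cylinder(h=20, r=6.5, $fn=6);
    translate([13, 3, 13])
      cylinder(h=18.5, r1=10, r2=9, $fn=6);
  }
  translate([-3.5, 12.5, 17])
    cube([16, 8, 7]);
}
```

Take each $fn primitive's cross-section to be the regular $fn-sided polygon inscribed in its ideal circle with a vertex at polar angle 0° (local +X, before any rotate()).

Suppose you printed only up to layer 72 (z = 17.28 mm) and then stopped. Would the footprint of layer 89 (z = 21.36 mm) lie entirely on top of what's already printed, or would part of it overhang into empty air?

entirely on top

Compare the two slices. At z = 17.28: the cylinder: section is a regular 6-gon, circumradius r=6.5 (area = (6/2)·6.500²·sin(360°/6) = 109.77 mm²); the cone at (13, 3): at t=0.231 of its height the radius interpolates to r₁+(r₂−r₁)t = 9.769, giving a regular 6-gon of that circumradius (area = (6/2)·9.769²·sin(360°/6) = 247.93 mm²); Combining (union): the regions partially overlap — summed areas 357.69 mm² minus the doubly-counted overlap 6.65 mm² gives 351.04 mm² — area = 351.04 mm²; the cube at (-3.5, 12.5) is present — its section is the full 16×8 rectangle (area 128.00 mm²); Combining (union): the 2 present regions are separate (no shared area or edge), so areas and boundary lengths simply add and each stays a separate island — area = 479.04 mm². At z = 21.36: the cylinder does not reach this height (z outside [0, 20]); the cone at (13, 3) contributes a regular 6-gon of circumradius 9.548 (interpolated between r1=10 and r2=9 at t=0.452) (area = (6/2)·9.548²·sin(360°/6) = 236.86 mm²); Taking the union: only the cone at (13, 3) is present, so the union is just that shape — area = 236.86 mm²; the cube at (-3.5, 12.5) is present — its section is the full 16×8 rectangle (area 128.00 mm²); Taking the union: the 2 present regions are separate (no shared area or edge), so areas and boundary lengths simply add and each stays a separate island — area = 364.86 mm². Checking containment: the cross-section at z = 21.36 is a subset of the cross-section at z = 17.28.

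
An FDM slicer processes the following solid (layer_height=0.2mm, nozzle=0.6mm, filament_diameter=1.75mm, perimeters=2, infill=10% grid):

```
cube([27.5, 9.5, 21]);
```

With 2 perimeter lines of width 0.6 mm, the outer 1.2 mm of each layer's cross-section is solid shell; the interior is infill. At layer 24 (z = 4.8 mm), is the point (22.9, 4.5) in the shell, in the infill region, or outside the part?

infill

At z = 4.8 mm: the cube (footprint 27.5×9.5) is included at this height. Overall, the cross-section is a single solid region. The nearest boundary edge runs (0.00, 0.00)→(27.50, 0.00); distance from the point to it = 4.50 mm. The point is inside the cross-section and 4.50 mm from the nearest boundary — more than the 1.2 mm shell width (2 × 0.6), so it's in the infill interior.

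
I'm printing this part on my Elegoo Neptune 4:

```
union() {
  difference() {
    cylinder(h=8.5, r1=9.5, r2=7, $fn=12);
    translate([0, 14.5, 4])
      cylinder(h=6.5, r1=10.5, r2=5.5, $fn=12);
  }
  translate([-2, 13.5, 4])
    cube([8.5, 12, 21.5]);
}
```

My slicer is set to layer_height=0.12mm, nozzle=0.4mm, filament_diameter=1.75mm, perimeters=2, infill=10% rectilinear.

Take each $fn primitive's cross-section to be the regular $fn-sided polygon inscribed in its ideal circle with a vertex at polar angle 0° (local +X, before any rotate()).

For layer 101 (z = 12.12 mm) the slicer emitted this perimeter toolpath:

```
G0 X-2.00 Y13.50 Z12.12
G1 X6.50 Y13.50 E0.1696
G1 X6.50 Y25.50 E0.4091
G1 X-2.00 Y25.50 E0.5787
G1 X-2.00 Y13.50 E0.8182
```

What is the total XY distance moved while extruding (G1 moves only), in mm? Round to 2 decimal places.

Sum the Euclidean lengths of each G1 segment: total = 41.00 mm.

41.00 mm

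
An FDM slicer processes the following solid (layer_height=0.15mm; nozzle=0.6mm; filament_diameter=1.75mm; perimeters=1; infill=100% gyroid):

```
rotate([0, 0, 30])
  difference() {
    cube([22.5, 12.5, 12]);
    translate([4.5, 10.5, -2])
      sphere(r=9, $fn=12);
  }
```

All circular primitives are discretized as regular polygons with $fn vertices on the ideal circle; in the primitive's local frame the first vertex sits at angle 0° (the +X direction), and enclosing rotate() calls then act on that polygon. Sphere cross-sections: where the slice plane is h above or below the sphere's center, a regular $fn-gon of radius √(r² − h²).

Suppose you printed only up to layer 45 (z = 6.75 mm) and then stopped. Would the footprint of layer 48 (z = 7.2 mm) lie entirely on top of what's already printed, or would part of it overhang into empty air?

Compare the two slices. At z = 6.75: the cube (footprint 22.5×12.5) is included at this height (area 281.25 mm²); the sphere at (4.5, 10.5): section is a regular 12-gon, circumradius = √(r²−h²) = √(9²−8.75²) = 2.107 (area = (12/2)·2.107²·sin(360°/12) = 13.31 mm²); Taking the first minus the rest: starting from the 22.5×12.5 cube (281.25 mm²), the r=9 sphere at (4.5, 10.5) partially overlaps it — only the 13.27 mm² overlap (of its 13.31 mm²) is removed, clipping the outline — area = 267.98 mm²; (whole slice rotated 30° about Z — lengths, areas and connectivity unchanged). At z = 7.2: the cube is present — its section is the full 22.5×12.5 rectangle (area 281.25 mm²); the sphere at (4.5, 10.5) is absent (|z−center|=9.200 > r=9); After the difference (first − rest): none of the subtracted shapes is present at this height, so the 22.5×12.5 cube is unchanged — area = 281.25 mm²; (rotated 30° about Z; rotation is an isometry so areas/perimeters/island counts are preserved). Checking containment: at z = 7.2 the cross-section extends beyond the z = 6.75 cross-section by about 13.27 mm².

part overhangs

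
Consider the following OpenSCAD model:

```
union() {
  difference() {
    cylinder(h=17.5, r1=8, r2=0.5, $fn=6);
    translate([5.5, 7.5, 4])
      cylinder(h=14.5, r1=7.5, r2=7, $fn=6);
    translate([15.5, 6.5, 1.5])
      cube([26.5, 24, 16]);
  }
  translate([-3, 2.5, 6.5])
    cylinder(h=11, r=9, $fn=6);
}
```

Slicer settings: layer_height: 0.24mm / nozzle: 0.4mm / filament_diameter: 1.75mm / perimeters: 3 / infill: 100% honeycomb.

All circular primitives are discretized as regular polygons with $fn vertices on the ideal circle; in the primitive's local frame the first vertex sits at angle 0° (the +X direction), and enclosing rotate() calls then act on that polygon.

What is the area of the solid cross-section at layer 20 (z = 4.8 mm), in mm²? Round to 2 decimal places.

76.99 mm²

At z = 4.8 mm: the cone: at t=0.274 of its height the radius interpolates to r₁+(r₂−r₁)t = 5.943, giving a regular 6-gon of that circumradius (area = (6/2)·5.943²·sin(360°/6) = 91.76 mm²); the cone at (5.5, 7.5): at t=0.055 of its height the radius interpolates to r₁+(r₂−r₁)t = 7.472, giving a regular 6-gon of that circumradius (area = (6/2)·7.472²·sin(360°/6) = 145.07 mm²); the 26.5×24 cube at (15.5, 6.5) contributes its full rectangle (area 636.00 mm²); Taking the first minus the rest: starting from the cone (91.76 mm²), the cone at (5.5, 7.5) partially overlaps it — only the 14.76 mm² overlap (of its 145.07 mm²) is removed, clipping the outline; the 26.5×24 cube at (15.5, 6.5) misses the remaining region (no effect) — area = 76.99 mm²; the cylinder at (-3, 2.5) is absent (z outside [6.5, 17.5]); Taking the union: only the result so far is present, so the union is just that shape — area = 76.99 mm². Overall, the cross-section is a single solid region. Net area = 76.99 mm².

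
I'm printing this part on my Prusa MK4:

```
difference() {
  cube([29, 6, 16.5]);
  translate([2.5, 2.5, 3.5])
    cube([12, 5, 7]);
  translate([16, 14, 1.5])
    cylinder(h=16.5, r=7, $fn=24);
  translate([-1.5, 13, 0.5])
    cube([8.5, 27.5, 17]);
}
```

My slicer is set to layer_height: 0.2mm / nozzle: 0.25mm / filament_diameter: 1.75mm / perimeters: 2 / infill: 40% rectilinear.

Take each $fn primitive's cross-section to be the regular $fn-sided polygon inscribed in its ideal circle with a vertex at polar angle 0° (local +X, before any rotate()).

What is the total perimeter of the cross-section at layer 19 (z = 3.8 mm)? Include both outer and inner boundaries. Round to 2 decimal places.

At z = 3.8 mm: the 29×6 cube contributes its full rectangle (perimeter 70.00 mm); the 12×5 cube at (2.5, 2.5) contributes its full rectangle (perimeter 34.00 mm); the cylinder at (16, 14): section is a regular 24-gon, circumradius r=7 (perimeter = 2·24·7.000·sin(180°/24) = 43.86 mm); the 8.5×27.5 cube at (-1.5, 13) contributes its full rectangle (perimeter 72.00 mm); Taking the first minus the rest: starting from the 29×6 cube, the 12×5 cube at (2.5, 2.5) partially overlaps it — only the 42.00 mm² overlap (of its 60.00 mm²) is removed, clipping the outline; the r=7 cylinder at (16, 14) misses the remaining region (no effect); the 8.5×27.5 cube at (-1.5, 13) misses the remaining region (no effect) — boundary = 77.00 mm. Overall, the cross-section is a single solid region. Total boundary length (outer) = 77.00 mm.

77.00 mm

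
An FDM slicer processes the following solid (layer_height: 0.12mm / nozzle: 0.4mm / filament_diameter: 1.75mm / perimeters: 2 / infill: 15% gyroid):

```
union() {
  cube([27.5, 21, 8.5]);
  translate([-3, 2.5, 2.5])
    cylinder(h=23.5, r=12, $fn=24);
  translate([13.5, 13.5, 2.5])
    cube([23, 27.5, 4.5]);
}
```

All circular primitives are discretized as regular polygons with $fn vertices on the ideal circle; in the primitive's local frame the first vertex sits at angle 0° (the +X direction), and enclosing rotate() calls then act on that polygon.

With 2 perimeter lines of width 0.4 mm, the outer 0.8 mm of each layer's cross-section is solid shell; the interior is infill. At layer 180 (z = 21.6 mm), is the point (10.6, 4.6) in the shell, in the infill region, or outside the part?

outside

At z = 21.6 mm: the cube does not reach this height (z outside [0, 8.5]); the r=12 cylinder at (-3, 2.5) contributes a regular 24-gon of circumradius 12; the cube at (13.5, 13.5) is not intersected at this z (z outside [2.5, 7]); Merging all regions: only the r=12 cylinder at (-3, 2.5) is present, so the union is just that shape — 1 connected region. Overall, the cross-section is a single solid region. The nearest boundary edge runs (9.00, 2.50)→(8.59, 5.61); distance from the point to it = 1.86 mm. The point is not inside any of the regions above, so it lies outside the cross-section (1.86 mm from the nearest boundary).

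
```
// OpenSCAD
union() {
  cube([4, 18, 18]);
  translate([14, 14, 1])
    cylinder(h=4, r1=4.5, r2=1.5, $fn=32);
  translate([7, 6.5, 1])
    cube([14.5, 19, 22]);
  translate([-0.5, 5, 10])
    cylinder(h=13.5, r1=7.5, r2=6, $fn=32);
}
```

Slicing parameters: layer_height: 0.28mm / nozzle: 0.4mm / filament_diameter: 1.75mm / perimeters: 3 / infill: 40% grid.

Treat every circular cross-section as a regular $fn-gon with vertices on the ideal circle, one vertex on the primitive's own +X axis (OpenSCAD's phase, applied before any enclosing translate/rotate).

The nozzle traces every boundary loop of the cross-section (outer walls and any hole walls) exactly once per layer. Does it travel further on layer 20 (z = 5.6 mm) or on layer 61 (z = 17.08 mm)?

layer 61 (z = 17.08 mm)

Layer 20 (z = 5.6): the cube (footprint 4×18) is included at this height (perimeter 44.00 mm); the cone at (14, 14) is not intersected at this z (z outside [1, 5]); the 14.5×19 cube at (7, 6.5) contributes its full rectangle (perimeter 67.00 mm); the cone at (-0.5, 5) is not intersected at this z (z outside [10, 23.5]); Combining (union): the 2 present regions are separate (no shared area or edge), so areas and boundary lengths simply add and each stays a separate island — boundary = 111.00 mm. So its perimeter = 111.00 mm. Layer 61 (z = 17.08): the cube is present — its section is the full 4×18 rectangle (perimeter 44.00 mm); the cone at (14, 14) is absent (z outside [1, 5]); the 14.5×19 cube at (7, 6.5) contributes its full rectangle (perimeter 67.00 mm); the cone at (-0.5, 5): at t=0.524 of its height the radius interpolates to r₁+(r₂−r₁)t = 6.713, giving a regular 32-gon of that circumradius (perimeter = 2·32·6.713·sin(180°/32) = 42.11 mm); Taking the union: the regions partially overlap (shared area 44.31 mm²), so the edge portions inside another operand are dropped and the merged outline is re-measured after clipping — boundary = 123.09 mm. So its perimeter = 123.09 mm. Layer 61 is larger (123.09 vs 111.00 mm).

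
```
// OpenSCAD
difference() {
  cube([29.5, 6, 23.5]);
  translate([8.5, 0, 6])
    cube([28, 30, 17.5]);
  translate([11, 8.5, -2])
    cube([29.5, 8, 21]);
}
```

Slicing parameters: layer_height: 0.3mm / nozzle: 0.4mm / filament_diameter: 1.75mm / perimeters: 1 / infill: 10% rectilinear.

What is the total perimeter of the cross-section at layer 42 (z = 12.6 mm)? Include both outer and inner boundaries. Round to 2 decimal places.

29.00 mm

At z = 12.6 mm: the 29.5×6 cube contributes its full rectangle (perimeter 71.00 mm); the 28×30 cube at (8.5, 0) contributes its full rectangle (perimeter 116.00 mm); the cube at (11, 8.5) is present — its section is the full 29.5×8 rectangle (perimeter 75.00 mm); Subtracting the remaining from the first: starting from the 29.5×6 cube, the 28×30 cube at (8.5, 0) partially overlaps it — only the 126.00 mm² overlap (of its 840.00 mm²) is removed, clipping the outline; the 29.5×8 cube at (11, 8.5) misses the remaining region (no effect) — boundary = 29.00 mm. Overall, the cross-section is a single solid region. Total boundary length (outer) = 29.00 mm.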